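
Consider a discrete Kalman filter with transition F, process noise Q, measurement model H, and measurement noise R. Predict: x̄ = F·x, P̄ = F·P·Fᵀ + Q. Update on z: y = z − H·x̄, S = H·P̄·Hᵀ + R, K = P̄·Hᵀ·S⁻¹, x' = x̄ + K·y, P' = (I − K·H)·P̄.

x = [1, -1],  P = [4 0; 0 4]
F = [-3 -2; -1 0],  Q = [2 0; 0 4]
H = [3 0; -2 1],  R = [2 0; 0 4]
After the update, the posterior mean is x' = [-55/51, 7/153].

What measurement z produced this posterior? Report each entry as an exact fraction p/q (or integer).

x̄ = F·x = [-1, -1]
P̄ = F·P·Fᵀ + Q = [54 12; 12 8]
S = H·P̄·Hᵀ + R = [488 -288; -288 180]
K = P̄·Hᵀ·S⁻¹ = [21/68 -2/51; 13/34 80/153]
x' − x̄ = [-4/51, 160/153] = K·y
y = (KᵀK)⁻¹·Kᵀ·(x' − x̄) = [0, 2]
z = y + H·x̄ = [0, 2] + [-3, 1] = [-3, 3]

z = [-3, 3]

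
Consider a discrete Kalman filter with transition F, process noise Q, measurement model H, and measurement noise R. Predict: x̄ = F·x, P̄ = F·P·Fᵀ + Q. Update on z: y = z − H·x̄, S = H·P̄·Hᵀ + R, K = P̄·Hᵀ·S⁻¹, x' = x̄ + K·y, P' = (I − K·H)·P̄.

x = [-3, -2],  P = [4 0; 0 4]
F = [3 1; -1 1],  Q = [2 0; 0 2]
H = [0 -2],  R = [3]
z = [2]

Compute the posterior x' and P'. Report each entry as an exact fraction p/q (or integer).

x̄ = F·x = [-11, 1]
P̄ = F·P·Fᵀ + Q = [42 -8; -8 10]
y = z − H·x̄ = [4]
S = H·P̄·Hᵀ + R = [43]
K = P̄·Hᵀ·S⁻¹ = [16/43; -20/43]
x' = x̄ + K·y = [-409/43, -37/43]
P' = (I − K·H)·P̄ = [1550/43 -24/43; -24/43 30/43]

x' = [-409/43, -37/43]
P' = [1550/43 -24/43; -24/43 30/43]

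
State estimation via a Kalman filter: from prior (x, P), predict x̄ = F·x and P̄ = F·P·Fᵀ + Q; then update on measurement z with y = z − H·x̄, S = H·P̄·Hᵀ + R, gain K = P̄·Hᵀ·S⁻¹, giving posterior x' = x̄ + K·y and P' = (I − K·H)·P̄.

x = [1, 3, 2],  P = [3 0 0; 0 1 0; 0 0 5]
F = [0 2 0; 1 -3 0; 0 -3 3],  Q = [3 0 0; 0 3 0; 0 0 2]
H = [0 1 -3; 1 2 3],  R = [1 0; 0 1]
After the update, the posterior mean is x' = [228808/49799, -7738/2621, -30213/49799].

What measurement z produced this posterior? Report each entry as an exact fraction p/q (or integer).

x̄ = F·x = [6, -8, -3]
P̄ = F·P·Fᵀ + Q = [7 -6 -6; -6 15 9; -6 9 56]
S = H·P̄·Hᵀ + R = [466 -489; -489 620]
K = P̄·Hᵀ·S⁻¹ = [-3807/49799 -4850/49799; 921/2621 942/2621; -10560/49799 6129/49799]
x' − x̄ = [-69986/49799, 13230/2621, 119184/49799] = K·y
y = (KᵀK)⁻¹·Kᵀ·(x' − x̄) = [-2, 16]
z = y + H·x̄ = [-2, 16] + [1, -19] = [-1, -3]

z = [-1, -3]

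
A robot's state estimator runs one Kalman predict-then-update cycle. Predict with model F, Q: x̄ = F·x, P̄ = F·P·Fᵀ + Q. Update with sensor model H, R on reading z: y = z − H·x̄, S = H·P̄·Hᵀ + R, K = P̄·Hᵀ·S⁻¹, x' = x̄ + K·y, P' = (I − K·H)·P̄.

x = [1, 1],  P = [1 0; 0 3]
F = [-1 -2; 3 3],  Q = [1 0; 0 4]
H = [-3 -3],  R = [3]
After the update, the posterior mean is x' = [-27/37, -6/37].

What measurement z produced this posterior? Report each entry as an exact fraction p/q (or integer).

x̄ = F·x = [-3, 6]
P̄ = F·P·Fᵀ + Q = [14 -21; -21 40]
S = H·P̄·Hᵀ + R = [111]
K = P̄·Hᵀ·S⁻¹ = [7/37; -19/37]
x' − x̄ = [84/37, -228/37] = K·y
y = (KᵀK)⁻¹·Kᵀ·(x' − x̄) = [12]
z = y + H·x̄ = [12] + [-9] = [3]

z = [3]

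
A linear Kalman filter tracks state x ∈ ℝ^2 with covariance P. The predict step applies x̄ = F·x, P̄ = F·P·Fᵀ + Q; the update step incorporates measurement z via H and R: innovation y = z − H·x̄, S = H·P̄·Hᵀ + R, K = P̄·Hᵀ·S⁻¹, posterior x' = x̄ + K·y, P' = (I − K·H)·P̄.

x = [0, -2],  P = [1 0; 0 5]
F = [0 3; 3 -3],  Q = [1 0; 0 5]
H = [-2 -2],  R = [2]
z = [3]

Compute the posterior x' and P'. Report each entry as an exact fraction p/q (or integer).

x' = [-189/31, 144/31]
P' = [1424/31 -1423/31; -1423/31 1437/31]

x̄ = F·x = [-6, 6]
P̄ = F·P·Fᵀ + Q = [46 -45; -45 59]
y = z − H·x̄ = [3]
S = H·P̄·Hᵀ + R = [62]
K = P̄·Hᵀ·S⁻¹ = [-1/31; -14/31]
x' = x̄ + K·y = [-189/31, 144/31]
P' = (I − K·H)·P̄ = [1424/31 -1423/31; -1423/31 1437/31]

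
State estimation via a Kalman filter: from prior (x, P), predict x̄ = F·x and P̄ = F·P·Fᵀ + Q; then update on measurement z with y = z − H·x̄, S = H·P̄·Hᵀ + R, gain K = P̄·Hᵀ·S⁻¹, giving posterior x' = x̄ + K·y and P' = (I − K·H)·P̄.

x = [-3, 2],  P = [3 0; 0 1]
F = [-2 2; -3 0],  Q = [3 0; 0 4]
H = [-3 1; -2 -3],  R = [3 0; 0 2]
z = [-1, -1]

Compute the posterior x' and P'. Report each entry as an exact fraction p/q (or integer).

x' = [8237/16986, 113/2831]
P' = [7799/33972 -256/2831; -256/2831 678/2831]

x̄ = F·x = [10, 9]
P̄ = F·P·Fᵀ + Q = [19 18; 18 31]
y = z − H·x̄ = [20, 46]
S = H·P̄·Hᵀ + R = [97 147; 147 573]
K = P̄·Hᵀ·S⁻¹ = [-2941/11324 -3191/33972; 482/2831 -761/2831]
x' = x̄ + K·y = [8237/16986, 113/2831]
P' = (I − K·H)·P̄ = [7799/33972 -256/2831; -256/2831 678/2831]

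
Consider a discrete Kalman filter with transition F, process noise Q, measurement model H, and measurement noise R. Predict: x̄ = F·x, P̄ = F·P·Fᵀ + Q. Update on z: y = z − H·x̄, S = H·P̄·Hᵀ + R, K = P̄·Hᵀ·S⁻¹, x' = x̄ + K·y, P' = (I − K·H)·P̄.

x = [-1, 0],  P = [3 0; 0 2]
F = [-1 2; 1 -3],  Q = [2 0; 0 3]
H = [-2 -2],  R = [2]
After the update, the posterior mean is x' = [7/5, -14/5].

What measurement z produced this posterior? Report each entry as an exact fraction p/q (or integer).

x̄ = F·x = [1, -1]
P̄ = F·P·Fᵀ + Q = [13 -15; -15 24]
S = H·P̄·Hᵀ + R = [30]
K = P̄·Hᵀ·S⁻¹ = [2/15; -3/5]
x' − x̄ = [2/5, -9/5] = K·y
y = (KᵀK)⁻¹·Kᵀ·(x' − x̄) = [3]
z = y + H·x̄ = [3] + [0] = [3]

z = [3]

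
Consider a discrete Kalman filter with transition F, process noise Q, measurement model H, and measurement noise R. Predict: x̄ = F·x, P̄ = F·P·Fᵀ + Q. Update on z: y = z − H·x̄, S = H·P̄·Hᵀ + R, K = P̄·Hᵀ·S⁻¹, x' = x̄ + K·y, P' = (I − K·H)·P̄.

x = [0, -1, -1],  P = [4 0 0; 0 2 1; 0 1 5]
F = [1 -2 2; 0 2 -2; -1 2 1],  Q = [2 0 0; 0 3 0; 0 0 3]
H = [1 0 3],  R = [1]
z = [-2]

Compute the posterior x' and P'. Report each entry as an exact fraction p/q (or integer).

x' = [182/243, -224/243, -25/27]
P' = [5642/243 -4028/243 -208/27; -4028/243 4565/243 148/27; -208/27 148/27 8/3]

x̄ = F·x = [0, 0, -3]
P̄ = F·P·Fᵀ + Q = [26 -20 0; -20 23 -4; 0 -4 24]
y = z − H·x̄ = [7]
S = H·P̄·Hᵀ + R = [243]
K = P̄·Hᵀ·S⁻¹ = [26/243; -32/243; 8/27]
x' = x̄ + K·y = [182/243, -224/243, -25/27]
P' = (I − K·H)·P̄ = [5642/243 -4028/243 -208/27; -4028/243 4565/243 148/27; -208/27 148/27 8/3]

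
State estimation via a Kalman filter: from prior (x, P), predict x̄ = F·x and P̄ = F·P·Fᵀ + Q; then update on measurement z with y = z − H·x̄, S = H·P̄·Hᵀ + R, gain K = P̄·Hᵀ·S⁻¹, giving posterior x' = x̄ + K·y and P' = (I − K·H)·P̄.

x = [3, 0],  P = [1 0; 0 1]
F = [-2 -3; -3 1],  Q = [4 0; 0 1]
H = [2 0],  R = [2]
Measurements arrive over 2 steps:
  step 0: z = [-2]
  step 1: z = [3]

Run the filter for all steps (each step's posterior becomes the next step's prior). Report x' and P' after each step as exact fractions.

step 0: x̄ = F·x = [-6, -9]
step 0: P̄ = F·P·Fᵀ + Q = [17 3; 3 11]
step 0: y = z − H·x̄ = [10]
step 0: S = H·P̄·Hᵀ + R = [70]
step 0: K = P̄·Hᵀ·S⁻¹ = [17/35; 3/35]
step 0: x' = x̄ + K·y = [-8/7, -57/7]
step 0: P' = (I − K·H)·P̄ = [17/35 3/35; 3/35 367/35]
step 1: x̄ = F·x = [187/7, -33/7]
step 1: P̄ = F·P·Fᵀ + Q = [3547/35 -978/35; -978/35 537/35]
step 1: y = z − H·x̄ = [-353/7]
step 1: S = H·P̄·Hᵀ + R = [14258/35]
step 1: K = P̄·Hᵀ·S⁻¹ = [3547/7129; -978/7129]
step 1: x' = x̄ + K·y = [11576/7129, 15711/7129]
step 1: P' = (I − K·H)·P̄ = [3547/7129 -978/7129; -978/7129 54723/7129]

step 0: x' = [-8/7, -57/7], P' = [17/35 3/35; 3/35 367/35]
step 1: x' = [11576/7129, 15711/7129], P' = [3547/7129 -978/7129; -978/7129 54723/7129]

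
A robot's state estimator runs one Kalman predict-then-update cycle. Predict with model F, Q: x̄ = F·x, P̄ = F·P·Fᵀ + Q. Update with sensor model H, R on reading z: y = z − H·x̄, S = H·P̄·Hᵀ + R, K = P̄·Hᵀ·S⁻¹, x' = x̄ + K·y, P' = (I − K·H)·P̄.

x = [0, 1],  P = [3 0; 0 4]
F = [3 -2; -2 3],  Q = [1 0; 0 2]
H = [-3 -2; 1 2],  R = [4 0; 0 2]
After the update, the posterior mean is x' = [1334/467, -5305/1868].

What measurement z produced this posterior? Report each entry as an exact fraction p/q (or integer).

z = [-3, -3]

x̄ = F·x = [-2, 3]
P̄ = F·P·Fᵀ + Q = [44 -42; -42 50]
S = H·P̄·Hᵀ + R = [96 4; 4 78]
K = P̄·Hᵀ·S⁻¹ = [-224/467 -228/467; 449/1868 683/934]
x' − x̄ = [2268/467, -10909/1868] = K·y
y = (KᵀK)⁻¹·Kᵀ·(x' − x̄) = [-3, -7]
z = y + H·x̄ = [-3, -7] + [0, 4] = [-3, -3]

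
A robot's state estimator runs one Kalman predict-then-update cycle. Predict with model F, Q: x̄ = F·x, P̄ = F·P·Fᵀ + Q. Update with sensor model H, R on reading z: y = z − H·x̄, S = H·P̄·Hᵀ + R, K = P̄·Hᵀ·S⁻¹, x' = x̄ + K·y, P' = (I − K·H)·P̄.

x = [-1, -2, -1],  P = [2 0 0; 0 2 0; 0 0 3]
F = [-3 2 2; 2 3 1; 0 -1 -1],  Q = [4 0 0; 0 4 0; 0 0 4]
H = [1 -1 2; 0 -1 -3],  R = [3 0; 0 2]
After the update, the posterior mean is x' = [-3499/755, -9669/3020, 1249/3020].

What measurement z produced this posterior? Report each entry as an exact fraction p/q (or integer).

z = [-1, 2]

x̄ = F·x = [-3, -9, 3]
P̄ = F·P·Fᵀ + Q = [42 6 -10; 6 33 -9; -10 -9 9]
S = H·P̄·Hᵀ + R = [98 -6; -6 62]
K = P̄·Hᵀ·S⁻¹ = [142/755 306/755; -1413/3020 -429/3020; 473/3020 -831/3020]
x' − x̄ = [-1234/755, 17511/3020, -7811/3020] = K·y
y = (KᵀK)⁻¹·Kᵀ·(x' − x̄) = [-13, 2]
z = y + H·x̄ = [-13, 2] + [12, 0] = [-1, 2]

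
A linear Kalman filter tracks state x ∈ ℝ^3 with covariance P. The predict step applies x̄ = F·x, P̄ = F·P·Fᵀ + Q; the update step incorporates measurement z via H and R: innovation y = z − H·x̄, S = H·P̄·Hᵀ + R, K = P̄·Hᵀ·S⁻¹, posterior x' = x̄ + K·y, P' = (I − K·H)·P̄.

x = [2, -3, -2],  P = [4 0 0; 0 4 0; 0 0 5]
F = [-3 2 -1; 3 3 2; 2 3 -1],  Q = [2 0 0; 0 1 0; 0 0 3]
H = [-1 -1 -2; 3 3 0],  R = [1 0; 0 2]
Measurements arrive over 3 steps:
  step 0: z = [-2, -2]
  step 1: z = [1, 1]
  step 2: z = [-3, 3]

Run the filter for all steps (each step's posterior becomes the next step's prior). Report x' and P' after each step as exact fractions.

step 0: x̄ = F·x = [-10, -7, -3]
step 0: P̄ = F·P·Fᵀ + Q = [59 -22 5; -22 93 50; 5 50 60]
step 0: y = z − H·x̄ = [-25, 49]
step 0: S = H·P̄·Hᵀ + R = [569 -654; -654 974]
step 0: K = P̄·Hᵀ·S⁻¹ = [13408/63245 32421/126490; -13626/63245 9363/126490; -6254/12649 -4113/25298]
step 0: x' = x̄ + K·y = [-26667/9730, 19589/9730, 2713/1946]
step 0: P' = (I − K·H)·P̄ = [5124531/126490 -5102917/126490 -4843/25298; -5102917/126490 5109159/126490 2101/25298; -4843/25298 2101/25298 7625/25298]
step 1: x̄ = F·x = [52807/4865, 2948/4865, -4066/4865]
step 1: P̄ = F·P·Fᵀ + Q = [63948107/63245 -2442/63245 12691869/63245; -2442/63245 182587/63245 58456/63245; 12691869/63245 58456/63245 2848488/63245]
step 1: y = z − H·x̄ = [52488/4865, -4640/139]
step 1: S = H·P̄·Hᵀ + R = [126584307/63245 -7682268/1807; -7682268/1807 16493108/1807]
step 1: K = P̄·Hᵀ·S⁻¹ = [58621562/3066572997 1395201595/4088763996; -34478264/1022190999 -20136703/1362921332; -1438722536/3066572997 -622582513/4088763996]
step 1: x' = x̄ + K·y = [-337246007/1022190999, 250522396/340730333, -832737526/1022190999]
step 1: P' = (I − K·H)·P̄ = [37929083333/12266291988 -11712893381/4088763996 -1512444719/12266291988; -11712893381/4088763996 3890873325/1362921332 89093231/4088763996; -1512444719/12266291988 89093231/4088763996 3500027585/12266291988]
step 2: x̄ = F·x = [3347609923/1022190999, -422511509/1022190999, 804315692/340730333]
step 2: P̄ = F·P·Fᵀ + Q = [230246543972/3066572997 -4739830756/3066572997 13239770389/1022190999; -4739830756/3066572997 8837667191/3066572997 662031364/1022190999; 13239770389/1022190999 662031364/1022190999 2498830978/340730333]
step 2: y = z − H·x̄ = [4684419569/1022190999, -1902907415/340730333]
step 2: S = H·P̄·Hᵀ + R = [489450658892/3066572997 -313015360169/1022190999; -313015360169/1022190999 230286010317/340730333]
step 2: K = P̄·Hᵀ·S⁻¹ = [1063657485538/43245412440391 14597893489278/43245412440391; -1689688205876/43245412440391 -509056448409/43245412440391; -2896200544800/6177916062913 -939270782883/6177916062913]
step 2: x' = x̄ + K·y = [1326004641655/882559437559, -464804525158/882559437559, 936643796211/882559437559]
step 2: P' = (I − K·H)·P̄ = [132295955239064/43245412440391 -122564026246212/43245412440391 -771113319885/6177916062913; -122564026246212/43245412440391 122224655280606/43245412440391 144932797963/6177916062913; -771113319885/6177916062913 144932797963/6177916062913 251598647623/882559437559]

step 0: x' = [-26667/9730, 19589/9730, 2713/1946], P' = [5124531/126490 -5102917/126490 -4843/25298; -5102917/126490 5109159/126490 2101/25298; -4843/25298 2101/25298 7625/25298]
step 1: x' = [-337246007/1022190999, 250522396/340730333, -832737526/1022190999], P' = [37929083333/12266291988 -11712893381/4088763996 -1512444719/12266291988; -11712893381/4088763996 3890873325/1362921332 89093231/4088763996; -1512444719/12266291988 89093231/4088763996 3500027585/12266291988]
step 2: x' = [1326004641655/882559437559, -464804525158/882559437559, 936643796211/882559437559], P' = [132295955239064/43245412440391 -122564026246212/43245412440391 -771113319885/6177916062913; -122564026246212/43245412440391 122224655280606/43245412440391 144932797963/6177916062913; -771113319885/6177916062913 144932797963/6177916062913 251598647623/882559437559]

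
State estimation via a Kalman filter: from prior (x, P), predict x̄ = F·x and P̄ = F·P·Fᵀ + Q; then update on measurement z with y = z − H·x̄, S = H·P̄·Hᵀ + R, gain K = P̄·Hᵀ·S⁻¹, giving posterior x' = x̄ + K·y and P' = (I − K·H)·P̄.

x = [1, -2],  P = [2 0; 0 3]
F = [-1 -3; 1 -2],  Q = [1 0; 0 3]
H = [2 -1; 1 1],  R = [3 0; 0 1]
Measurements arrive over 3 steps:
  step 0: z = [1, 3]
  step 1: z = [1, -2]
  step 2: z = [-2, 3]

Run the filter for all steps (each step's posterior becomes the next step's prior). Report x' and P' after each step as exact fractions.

step 0: x' = [3471/2599, 4622/2599], P' = [1106/2599 -206/2599; -206/2599 1829/2599]
step 1: x' = [-93767/110489, -131759/110489], P' = [44126/110489 -6096/110489; -6096/110489 71859/110489]
step 2: x' = [30012866/39454511, 84265610/39454511], P' = [15731534/39454511 -2179934/39454511; -2179934/39454511 25577381/39454511]

step 0: x̄ = F·x = [5, 5]
step 0: P̄ = F·P·Fᵀ + Q = [30 16; 16 17]
step 0: y = z − H·x̄ = [-4, -7]
step 0: S = H·P̄·Hᵀ + R = [76 59; 59 80]
step 0: K = P̄·Hᵀ·S⁻¹ = [806/2599 900/2599; -747/2599 1623/2599]
step 0: x' = x̄ + K·y = [3471/2599, 4622/2599]
step 0: P' = (I − K·H)·P̄ = [1106/2599 -206/2599; -206/2599 1829/2599]
step 1: x̄ = F·x = [-17337/2599, -251/113]
step 1: P̄ = F·P·Fᵀ + Q = [18930/2599 438/113; 438/113 741/113]
step 1: y = z − H·x̄ = [31500/2599, 17912/2599]
step 1: S = H·P̄·Hᵀ + R = [60264/2599 30891/2599; 30891/2599 58720/2599]
step 1: K = P̄·Hᵀ·S⁻¹ = [94348/331467 38030/110489; -28017/110489 65763/110489]
step 1: x' = x̄ + K·y = [-93767/110489, -131759/110489]
step 1: P' = (I − K·H)·P̄ = [44126/110489 -6096/110489; -6096/110489 71859/110489]
step 2: x̄ = F·x = [489044/110489, 169751/110489]
step 2: P̄ = F·P·Fᵀ + Q = [764770/110489 393124/110489; 393124/110489 687413/110489]
step 2: y = z − H·x̄ = [-1029315/110489, -327328/110489]
step 2: S = H·P̄·Hᵀ + R = [2505464/110489 1235251/110489; 1235251/110489 2348920/110489]
step 2: K = P̄·Hᵀ·S⁻¹ = [11214334/39454511 13551600/39454511; -9979083/39454511 23397447/39454511]
step 2: x' = x̄ + K·y = [30012866/39454511, 84265610/39454511]
step 2: P' = (I − K·H)·P̄ = [15731534/39454511 -2179934/39454511; -2179934/39454511 25577381/39454511]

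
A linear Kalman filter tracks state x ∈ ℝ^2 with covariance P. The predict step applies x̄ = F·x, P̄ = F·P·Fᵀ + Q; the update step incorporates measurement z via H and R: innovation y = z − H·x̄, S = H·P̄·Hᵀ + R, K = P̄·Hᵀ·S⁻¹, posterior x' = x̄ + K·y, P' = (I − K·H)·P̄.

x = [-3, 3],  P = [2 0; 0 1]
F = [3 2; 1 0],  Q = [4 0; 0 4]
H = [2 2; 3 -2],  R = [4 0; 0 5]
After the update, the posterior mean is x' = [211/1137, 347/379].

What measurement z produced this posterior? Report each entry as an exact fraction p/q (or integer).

x̄ = F·x = [-3, -3]
P̄ = F·P·Fᵀ + Q = [26 6; 6 6]
S = H·P̄·Hᵀ + R = [180 144; 144 191]
K = P̄·Hᵀ·S⁻¹ = [680/3411 74/379; 310/1137 -66/379]
x' − x̄ = [3622/1137, 1484/379] = K·y
y = (KᵀK)⁻¹·Kᵀ·(x' − x̄) = [15, 1]
z = y + H·x̄ = [15, 1] + [-12, -3] = [3, -2]

z = [3, -2]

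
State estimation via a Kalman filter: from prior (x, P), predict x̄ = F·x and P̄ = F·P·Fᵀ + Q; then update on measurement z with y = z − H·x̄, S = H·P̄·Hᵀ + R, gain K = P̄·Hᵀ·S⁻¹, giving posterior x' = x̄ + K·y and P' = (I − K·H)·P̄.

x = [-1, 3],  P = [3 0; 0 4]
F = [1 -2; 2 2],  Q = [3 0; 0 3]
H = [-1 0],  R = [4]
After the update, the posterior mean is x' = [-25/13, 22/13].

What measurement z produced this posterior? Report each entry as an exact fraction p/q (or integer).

x̄ = F·x = [-7, 4]
P̄ = F·P·Fᵀ + Q = [22 -10; -10 31]
S = H·P̄·Hᵀ + R = [26]
K = P̄·Hᵀ·S⁻¹ = [-11/13; 5/13]
x' − x̄ = [66/13, -30/13] = K·y
y = (KᵀK)⁻¹·Kᵀ·(x' − x̄) = [-6]
z = y + H·x̄ = [-6] + [7] = [1]

z = [1]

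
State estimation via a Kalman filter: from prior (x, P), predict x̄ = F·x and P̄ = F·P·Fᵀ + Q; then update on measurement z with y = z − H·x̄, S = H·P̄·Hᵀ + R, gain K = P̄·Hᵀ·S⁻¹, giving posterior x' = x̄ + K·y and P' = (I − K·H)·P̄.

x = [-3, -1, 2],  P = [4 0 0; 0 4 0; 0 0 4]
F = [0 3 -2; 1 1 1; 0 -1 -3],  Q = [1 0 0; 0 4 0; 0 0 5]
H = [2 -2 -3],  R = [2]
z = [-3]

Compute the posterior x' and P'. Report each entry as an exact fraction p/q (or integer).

x̄ = F·x = [-7, -2, -5]
P̄ = F·P·Fᵀ + Q = [53 4 12; 4 16 -16; 12 -16 45]
y = z − H·x̄ = [-8]
S = H·P̄·Hᵀ + R = [315]
K = P̄·Hᵀ·S⁻¹ = [62/315; 8/105; -79/315]
x' = x̄ + K·y = [-2701/315, -274/105, -943/315]
P' = (I − K·H)·P̄ = [12851/315 -76/105 8678/315; -76/105 496/35 -1048/105; 8678/315 -1048/105 7934/315]

x' = [-2701/315, -274/105, -943/315]
P' = [12851/315 -76/105 8678/315; -76/105 496/35 -1048/105; 8678/315 -1048/105 7934/315]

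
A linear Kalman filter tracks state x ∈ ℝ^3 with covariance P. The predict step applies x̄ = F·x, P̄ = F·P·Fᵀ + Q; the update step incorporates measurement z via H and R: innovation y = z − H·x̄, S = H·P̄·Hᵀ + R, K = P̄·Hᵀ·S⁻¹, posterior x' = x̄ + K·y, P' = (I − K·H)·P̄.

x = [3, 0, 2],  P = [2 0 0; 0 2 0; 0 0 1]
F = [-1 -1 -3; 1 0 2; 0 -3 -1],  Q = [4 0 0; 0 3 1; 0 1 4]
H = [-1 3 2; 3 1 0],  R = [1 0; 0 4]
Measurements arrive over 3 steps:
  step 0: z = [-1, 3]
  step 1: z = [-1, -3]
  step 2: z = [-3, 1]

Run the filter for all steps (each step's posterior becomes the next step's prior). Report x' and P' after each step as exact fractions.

step 0: x' = [10159/21242, 35/38, -16855/10621], P' = [16741/21242 -37/38 19406/10621; -37/38 99/38 -82/19; 19406/10621 -82/19 79697/10621]
step 1: x' = [-1056510825/1240711169, -227492460/1240711169, -795563035/1240711169], P' = [640855443/1240711169 -422420225/1240711169 902070800/1240711169; -422420225/1240711169 1407197935/1240711169 -2186060364/1240711169; 902070800/1240711169 -2186060364/1240711169 3808820909/1240711169]
step 2: x' = [3178289263460/3524921130783, -5088754495141/3524921130783, 3970731833719/3524921130783], P' = [5429242753274/10574763392349 -3546776275370/10574763392349 7599570434480/10574763392349; -3546776275370/10574763392349 11906150285222/10574763392349 -18486660025532/10574763392349; 7599570434480/10574763392349 -18486660025532/10574763392349 32221629331673/10574763392349]

step 0: x̄ = F·x = [-9, 7, -2]
step 0: P̄ = F·P·Fᵀ + Q = [17 -8 9; -8 9 -1; 9 -1 23]
step 0: y = z − H·x̄ = [-27, 23]
step 0: S = H·P̄·Hᵀ + R = [191 -36; -36 118]
step 0: K = P̄·Hᵀ·S⁻¹ = [-583/10621 7385/21242; 3/19 -3/38; 2474/10621 3095/10621]
step 0: x' = x̄ + K·y = [10159/21242, 35/38, -16855/10621]
step 0: P' = (I − K·H)·P̄ = [16741/21242 -37/38 19406/10621; -37/38 99/38 -82/19; 19406/10621 -82/19 79697/10621]
step 1: x̄ = F·x = [35703/10621, -57261/21242, -1315/1118]
step 1: P̄ = F·P·Fᵀ + Q = [616523/10621 -481565/10621 -7784/559; -481565/10621 873291/21242 14513/1118; -7784/559 14513/1118 10125/1118]
step 1: y = z − H·x̄ = [271917/21242, -220683/21242]
step 1: S = H·P̄·Hᵀ + R = [20154319/21242 -10007563/21242; -10007563/21242 6276893/21242]
step 1: K = P̄·Hᵀ·S⁻¹ = [-103974518/1240711169 375036526/1240711169; 271893302/1240711169 34984315/1240711169; 157389926/1240711169 130038009/1240711169]
step 1: x' = x̄ + K·y = [-1056510825/1240711169, -227492460/1240711169, -795563035/1240711169]
step 1: P' = (I − K·H)·P̄ = [640855443/1240711169 -422420225/1240711169 902070800/1240711169; -422420225/1240711169 1407197935/1240711169 -2186060364/1240711169; 902070800/1240711169 -2186060364/1240711169 3808820909/1240711169]
step 2: x̄ = F·x = [3670692390/1240711169, -2647636895/1240711169, 1478040415/1240711169]
step 2: P̄ = F·P·Fᵀ + Q = [32741508401/1240711169 -23209593944/1240711169 -6577736983/1240711169; -23209593944/1240711169 23206555786/1240711169 7104621410/1240711169; -6577736983/1240711169 7104621410/1240711169 8320084816/1240711169]
step 2: y = z − H·x̄ = [4935388738/1240711169, -7123729106/1240711169]
step 2: S = H·P̄·Hᵀ + R = [526945529424/1240711169 -239538788475/1240711169; -239538788475/1240711169 183585412407/1240711169]
step 2: K = P̄·Hᵀ·S⁻¹ = [-870430710424/10574763392349 3185237996113/10574763392349; 2291907079972/10574763392349 316455364778/10574763392349; 1383708152270/10574763392349 1078012819477/10574763392349]
step 2: x' = x̄ + K·y = [3178289263460/3524921130783, -5088754495141/3524921130783, 3970731833719/3524921130783]
step 2: P' = (I − K·H)·P̄ = [5429242753274/10574763392349 -3546776275370/10574763392349 7599570434480/10574763392349; -3546776275370/10574763392349 11906150285222/10574763392349 -18486660025532/10574763392349; 7599570434480/10574763392349 -18486660025532/10574763392349 32221629331673/10574763392349]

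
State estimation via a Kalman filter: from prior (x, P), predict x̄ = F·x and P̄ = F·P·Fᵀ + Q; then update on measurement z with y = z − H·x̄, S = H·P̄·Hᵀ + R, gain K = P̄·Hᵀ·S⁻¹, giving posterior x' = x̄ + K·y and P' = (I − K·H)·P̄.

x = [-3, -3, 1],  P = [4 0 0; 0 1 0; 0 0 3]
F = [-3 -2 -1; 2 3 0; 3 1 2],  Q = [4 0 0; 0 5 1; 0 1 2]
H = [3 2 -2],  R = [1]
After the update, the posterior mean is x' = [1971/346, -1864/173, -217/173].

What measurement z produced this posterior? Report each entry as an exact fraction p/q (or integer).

z = [-2]

x̄ = F·x = [14, -15, -10]
P̄ = F·P·Fᵀ + Q = [47 -30 -44; -30 30 28; -44 28 51]
S = H·P̄·Hᵀ + R = [692]
K = P̄·Hᵀ·S⁻¹ = [169/692; -43/346; -89/346]
x' − x̄ = [-2873/346, 731/173, 1513/173] = K·y
y = (KᵀK)⁻¹·Kᵀ·(x' − x̄) = [-34]
z = y + H·x̄ = [-34] + [32] = [-2]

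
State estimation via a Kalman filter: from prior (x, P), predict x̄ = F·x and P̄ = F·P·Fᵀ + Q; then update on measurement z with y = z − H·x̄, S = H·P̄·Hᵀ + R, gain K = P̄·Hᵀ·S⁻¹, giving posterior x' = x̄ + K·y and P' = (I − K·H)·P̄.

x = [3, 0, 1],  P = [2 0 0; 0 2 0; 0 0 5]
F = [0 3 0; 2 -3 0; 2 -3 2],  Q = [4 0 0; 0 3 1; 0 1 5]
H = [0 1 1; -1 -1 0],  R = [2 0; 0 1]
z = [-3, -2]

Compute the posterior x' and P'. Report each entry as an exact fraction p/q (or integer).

x̄ = F·x = [0, 6, 8]
P̄ = F·P·Fᵀ + Q = [22 -18 -18; -18 29 27; -18 27 51]
y = z − H·x̄ = [-17, 4]
S = H·P̄·Hᵀ + R = [136 -20; -20 16]
K = P̄·Hᵀ·S⁻¹ = [-41/111 -79/111; 169/444 -47/222; 89/148 7/37]
x' = x̄ + K·y = [127/37, -195/148, -217/148]
P' = (I − K·H)·P̄ = [650/111 -571/111 163/37; -571/111 1189/222 -170/37; 163/37 -170/37 429/74]

x' = [127/37, -195/148, -217/148]
P' = [650/111 -571/111 163/37; -571/111 1189/222 -170/37; 163/37 -170/37 429/74]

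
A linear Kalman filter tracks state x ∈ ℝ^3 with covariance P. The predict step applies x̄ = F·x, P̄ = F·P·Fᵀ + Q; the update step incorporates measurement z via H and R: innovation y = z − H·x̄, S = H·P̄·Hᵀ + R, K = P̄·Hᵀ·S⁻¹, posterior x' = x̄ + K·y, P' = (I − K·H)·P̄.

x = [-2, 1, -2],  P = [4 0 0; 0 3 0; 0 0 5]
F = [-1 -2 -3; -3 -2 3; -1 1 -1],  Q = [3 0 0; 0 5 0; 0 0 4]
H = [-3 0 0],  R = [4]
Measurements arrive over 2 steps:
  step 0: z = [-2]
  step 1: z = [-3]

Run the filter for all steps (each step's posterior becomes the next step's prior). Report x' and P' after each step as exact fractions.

step 0: x' = [102/145, -38/145, 569/145], P' = [64/145 -21/145 13/145; -21/145 52871/580 -2763/580; 13/145 -2763/580 7759/580]
step 1: x' = [2223451/2253499, 39514021/2253499, -20265043/2253499], P' = [1000524/2253499 568244/2253499 -317288/2253499; 568244/2253499 921335416/2253499 -376791778/2253499; -317288/2253499 -376791778/2253499 170470048/2253499]

step 0: x̄ = F·x = [6, -2, 5]
step 0: P̄ = F·P·Fᵀ + Q = [64 -21 13; -21 98 -9; 13 -9 16]
step 0: y = z − H·x̄ = [16]
step 0: S = H·P̄·Hᵀ + R = [580]
step 0: K = P̄·Hᵀ·S⁻¹ = [-48/145; 63/580; -39/580]
step 0: x' = x̄ + K·y = [102/145, -38/145, 569/145]
step 0: P' = (I − K·H)·P̄ = [64/145 -21/145 13/145; -21/145 52871/580 -2763/580; 13/145 -2763/580 7759/580]
step 1: x̄ = F·x = [-1733/145, 1477/145, -709/145]
step 1: P̄ = F·P·Fᵀ + Q = [250131/580 142061/580 -39661/290; 142061/580 317731/580 -70991/290; -39661/290 -70991/290 17251/145]
step 1: y = z − H·x̄ = [-5634/145]
step 1: S = H·P̄·Hᵀ + R = [2253499/580]
step 1: K = P̄·Hᵀ·S⁻¹ = [-750393/2253499; -426183/2253499; 237966/2253499]
step 1: x' = x̄ + K·y = [2223451/2253499, 39514021/2253499, -20265043/2253499]
step 1: P' = (I − K·H)·P̄ = [1000524/2253499 568244/2253499 -317288/2253499; 568244/2253499 921335416/2253499 -376791778/2253499; -317288/2253499 -376791778/2253499 170470048/2253499]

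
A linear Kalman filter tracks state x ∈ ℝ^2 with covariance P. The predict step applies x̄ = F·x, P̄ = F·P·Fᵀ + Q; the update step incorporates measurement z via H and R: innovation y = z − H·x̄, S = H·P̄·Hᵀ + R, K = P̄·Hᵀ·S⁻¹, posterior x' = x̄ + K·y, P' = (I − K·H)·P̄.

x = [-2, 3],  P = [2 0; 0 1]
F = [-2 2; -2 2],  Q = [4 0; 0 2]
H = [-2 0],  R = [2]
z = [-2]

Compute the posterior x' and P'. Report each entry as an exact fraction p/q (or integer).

x' = [14/11, 38/11]
P' = [16/33 4/11; 4/11 58/11]

x̄ = F·x = [10, 10]
P̄ = F·P·Fᵀ + Q = [16 12; 12 14]
y = z − H·x̄ = [18]
S = H·P̄·Hᵀ + R = [66]
K = P̄·Hᵀ·S⁻¹ = [-16/33; -4/11]
x' = x̄ + K·y = [14/11, 38/11]
P' = (I − K·H)·P̄ = [16/33 4/11; 4/11 58/11]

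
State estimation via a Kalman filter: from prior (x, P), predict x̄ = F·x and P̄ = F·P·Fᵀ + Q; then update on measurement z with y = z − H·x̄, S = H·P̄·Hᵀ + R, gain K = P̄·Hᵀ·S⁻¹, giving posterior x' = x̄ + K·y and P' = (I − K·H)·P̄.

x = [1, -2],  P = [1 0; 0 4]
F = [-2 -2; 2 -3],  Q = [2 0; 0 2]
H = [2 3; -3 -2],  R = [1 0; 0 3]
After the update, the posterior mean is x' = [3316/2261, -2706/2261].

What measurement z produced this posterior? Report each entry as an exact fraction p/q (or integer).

x̄ = F·x = [2, 8]
P̄ = F·P·Fᵀ + Q = [22 20; 20 42]
S = H·P̄·Hᵀ + R = [707 -644; -644 609]
K = P̄·Hᵀ·S⁻¹ = [-704/2261 -1138/2261; 1194/2261 104/323]
x' − x̄ = [-1206/2261, -20794/2261] = K·y
y = (KᵀK)⁻¹·Kᵀ·(x' − x̄) = [-29, 19]
z = y + H·x̄ = [-29, 19] + [28, -22] = [-1, -3]

z = [-1, -3]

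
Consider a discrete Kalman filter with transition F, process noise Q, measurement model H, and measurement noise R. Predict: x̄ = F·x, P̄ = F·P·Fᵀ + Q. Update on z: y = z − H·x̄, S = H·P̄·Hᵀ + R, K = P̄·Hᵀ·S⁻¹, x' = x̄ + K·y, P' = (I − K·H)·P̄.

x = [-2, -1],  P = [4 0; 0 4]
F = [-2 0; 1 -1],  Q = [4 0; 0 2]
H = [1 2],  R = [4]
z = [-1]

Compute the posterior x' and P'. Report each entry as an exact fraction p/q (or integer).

x' = [29/8, -17/8]
P' = [39/2 -19/2; -19/2 11/2]

x̄ = F·x = [4, -1]
P̄ = F·P·Fᵀ + Q = [20 -8; -8 10]
y = z − H·x̄ = [-3]
S = H·P̄·Hᵀ + R = [32]
K = P̄·Hᵀ·S⁻¹ = [1/8; 3/8]
x' = x̄ + K·y = [29/8, -17/8]
P' = (I − K·H)·P̄ = [39/2 -19/2; -19/2 11/2]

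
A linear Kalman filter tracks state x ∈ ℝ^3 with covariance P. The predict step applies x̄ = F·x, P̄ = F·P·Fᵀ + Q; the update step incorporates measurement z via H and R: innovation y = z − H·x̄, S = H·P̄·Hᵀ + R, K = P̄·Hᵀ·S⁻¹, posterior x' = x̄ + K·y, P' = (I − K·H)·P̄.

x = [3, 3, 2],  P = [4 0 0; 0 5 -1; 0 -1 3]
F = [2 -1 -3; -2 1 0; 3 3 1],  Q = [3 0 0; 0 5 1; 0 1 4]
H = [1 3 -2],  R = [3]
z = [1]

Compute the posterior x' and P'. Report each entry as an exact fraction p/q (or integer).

x̄ = F·x = [-3, -3, 20]
P̄ = F·P·Fᵀ + Q = [45 -18 10; -18 26 -9; 10 -9 82]
y = z − H·x̄ = [53]
S = H·P̄·Hᵀ + R = [570]
K = P̄·Hᵀ·S⁻¹ = [-29/570; 13/95; -181/570]
x' = x̄ + K·y = [-3247/570, 404/95, 1807/570]
P' = (I − K·H)·P̄ = [24809/570 -1333/95 451/570; -1333/95 1456/95 1498/95; 451/570 1498/95 13979/570]

x' = [-3247/570, 404/95, 1807/570]
P' = [24809/570 -1333/95 451/570; -1333/95 1456/95 1498/95; 451/570 1498/95 13979/570]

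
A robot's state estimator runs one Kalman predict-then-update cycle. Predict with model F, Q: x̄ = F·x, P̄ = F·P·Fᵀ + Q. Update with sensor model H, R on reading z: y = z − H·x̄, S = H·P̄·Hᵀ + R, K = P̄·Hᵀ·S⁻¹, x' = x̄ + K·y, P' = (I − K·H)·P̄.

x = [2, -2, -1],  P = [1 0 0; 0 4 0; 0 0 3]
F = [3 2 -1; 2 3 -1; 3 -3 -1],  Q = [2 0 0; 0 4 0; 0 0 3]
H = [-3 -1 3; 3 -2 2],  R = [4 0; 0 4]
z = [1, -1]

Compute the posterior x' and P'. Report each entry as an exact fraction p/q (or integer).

x' = [49575/296471, 428157/296471, 275/287]
P' = [248028/296471 626256/296471 372/287; 626256/296471 2154077/296471 1227/287; 372/287 1227/287 813/287]

x̄ = F·x = [3, -1, 13]
P̄ = F·P·Fᵀ + Q = [30 33 -12; 33 47 -27; -12 -27 51]
y = z − H·x̄ = [-30, -38]
S = H·P̄·Hᵀ + R = [1356 409; 409 342]
K = P̄·Hᵀ·S⁻¹ = [-54378/296471 65031/296471; -57593/296471 26399/296471; 24/287 72/287]
x' = x̄ + K·y = [49575/296471, 428157/296471, 275/287]
P' = (I − K·H)·P̄ = [248028/296471 626256/296471 372/287; 626256/296471 2154077/296471 1227/287; 372/287 1227/287 813/287]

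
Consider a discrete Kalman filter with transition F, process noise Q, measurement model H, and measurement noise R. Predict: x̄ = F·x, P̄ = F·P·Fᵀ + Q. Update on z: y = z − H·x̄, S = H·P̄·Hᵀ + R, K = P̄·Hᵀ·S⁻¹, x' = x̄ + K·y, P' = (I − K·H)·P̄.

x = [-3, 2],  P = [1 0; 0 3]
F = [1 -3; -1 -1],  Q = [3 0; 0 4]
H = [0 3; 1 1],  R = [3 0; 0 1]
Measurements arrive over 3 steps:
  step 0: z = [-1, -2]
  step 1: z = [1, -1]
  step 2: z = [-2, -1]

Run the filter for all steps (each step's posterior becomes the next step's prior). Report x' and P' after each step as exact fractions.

step 0: x̄ = F·x = [-9, 1]
step 0: P̄ = F·P·Fᵀ + Q = [31 8; 8 8]
step 0: y = z − H·x̄ = [-4, 6]
step 0: S = H·P̄·Hᵀ + R = [75 48; 48 56]
step 0: K = P̄·Hᵀ·S⁻¹ = [-22/79 591/632; 24/79 2/79]
step 0: x' = x̄ + K·y = [-719/316, -5/79]
step 0: P' = (I − K·H)·P̄ = [767/632 -22/79; -22/79 24/79]
step 1: x̄ = F·x = [-659/316, 739/316]
step 1: P̄ = F·P·Fᵀ + Q = [5447/632 -543/632; -543/632 3135/632]
step 1: y = z − H·x̄ = [-1901/316, -99/79]
step 1: S = H·P̄·Hᵀ + R = [30111/632 972/79; 972/79 1016/79]
step 1: K = P̄·Hᵀ·S⁻¹ = [-3387/12149 84563/97192; 3711/12149 324/12149]
step 1: x' = x̄ + K·y = [-145655/97192, 5681/12149]
step 1: P' = (I − K·H)·P̄ = [111659/97192 -3387/12149; -3387/12149 3711/12149]
step 2: x̄ = F·x = [-281999/97192, 100207/97192]
step 2: P̄ = F·P·Fᵀ + Q = [833003/97192 -76787/97192; -76787/97192 475923/97192]
step 2: y = z − H·x̄ = [-495005/97192, 10575/12149]
step 2: S = H·P̄·Hᵀ + R = [4574883/97192 149676/12149; 149676/12149 156568/12149]
step 2: K = P̄·Hᵀ·S⁻¹ = [-511889/1841911 12811191/14735288; 561781/1841911 49892/1841911]
step 2: x' = x̄ + K·y = [-10745831/14735288, -918709/1841911]
step 2: P' = (I − K·H)·P̄ = [16906303/14735288 -511889/1841911; -511889/1841911 561781/1841911]

step 0: x' = [-719/316, -5/79], P' = [767/632 -22/79; -22/79 24/79]
step 1: x' = [-145655/97192, 5681/12149], P' = [111659/97192 -3387/12149; -3387/12149 3711/12149]
step 2: x' = [-10745831/14735288, -918709/1841911], P' = [16906303/14735288 -511889/1841911; -511889/1841911 561781/1841911]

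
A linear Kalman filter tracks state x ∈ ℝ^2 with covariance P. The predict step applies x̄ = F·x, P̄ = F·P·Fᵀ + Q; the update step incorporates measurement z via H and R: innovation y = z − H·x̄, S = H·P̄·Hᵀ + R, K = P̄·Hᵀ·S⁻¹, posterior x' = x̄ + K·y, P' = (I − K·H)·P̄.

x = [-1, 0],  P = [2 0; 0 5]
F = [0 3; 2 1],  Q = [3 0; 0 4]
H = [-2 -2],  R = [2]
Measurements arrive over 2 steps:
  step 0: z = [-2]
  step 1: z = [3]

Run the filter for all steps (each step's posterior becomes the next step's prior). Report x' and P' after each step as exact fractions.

step 0: x' = [378/191, -190/191], P' = [1230/191 -1167/191; -1167/191 1199/191]
step 1: x' = [-64515/13729, 44204/13729], P' = [153534/13729 -145575/13729; -145575/13729 144385/13729]

step 0: x̄ = F·x = [0, -2]
step 0: P̄ = F·P·Fᵀ + Q = [48 15; 15 17]
step 0: y = z − H·x̄ = [-6]
step 0: S = H·P̄·Hᵀ + R = [382]
step 0: K = P̄·Hᵀ·S⁻¹ = [-63/191; -32/191]
step 0: x' = x̄ + K·y = [378/191, -190/191]
step 0: P' = (I − K·H)·P̄ = [1230/191 -1167/191; -1167/191 1199/191]
step 1: x̄ = F·x = [-570/191, 566/191]
step 1: P̄ = F·P·Fᵀ + Q = [11364/191 -3405/191; -3405/191 2215/191]
step 1: y = z − H·x̄ = [565/191]
step 1: S = H·P̄·Hᵀ + R = [27458/191]
step 1: K = P̄·Hᵀ·S⁻¹ = [-7959/13729; 1190/13729]
step 1: x' = x̄ + K·y = [-64515/13729, 44204/13729]
step 1: P' = (I − K·H)·P̄ = [153534/13729 -145575/13729; -145575/13729 144385/13729]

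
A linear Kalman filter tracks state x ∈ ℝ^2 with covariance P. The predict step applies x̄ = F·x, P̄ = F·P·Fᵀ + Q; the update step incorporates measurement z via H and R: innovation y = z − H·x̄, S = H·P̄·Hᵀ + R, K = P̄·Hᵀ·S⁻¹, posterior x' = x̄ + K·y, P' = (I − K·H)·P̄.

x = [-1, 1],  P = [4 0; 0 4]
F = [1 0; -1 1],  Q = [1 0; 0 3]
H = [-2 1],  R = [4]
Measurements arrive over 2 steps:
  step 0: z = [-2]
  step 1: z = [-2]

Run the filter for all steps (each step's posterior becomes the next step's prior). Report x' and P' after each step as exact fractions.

step 0: x̄ = F·x = [-1, 2]
step 0: P̄ = F·P·Fᵀ + Q = [5 -4; -4 11]
step 0: y = z − H·x̄ = [-6]
step 0: S = H·P̄·Hᵀ + R = [51]
step 0: K = P̄·Hᵀ·S⁻¹ = [-14/51; 19/51]
step 0: x' = x̄ + K·y = [11/17, -4/17]
step 0: P' = (I − K·H)·P̄ = [59/51 62/51; 62/51 200/51]
step 1: x̄ = F·x = [11/17, -15/17]
step 1: P̄ = F·P·Fᵀ + Q = [110/51 1/17; 1/17 96/17]
step 1: y = z − H·x̄ = [3/17]
step 1: S = H·P̄·Hᵀ + R = [920/51]
step 1: K = P̄·Hᵀ·S⁻¹ = [-217/920; 141/460]
step 1: x' = x̄ + K·y = [557/920, -381/460]
step 1: P' = (I − K·H)·P̄ = [1061/920 627/460; 627/460 909/230]

step 0: x' = [11/17, -4/17], P' = [59/51 62/51; 62/51 200/51]
step 1: x' = [557/920, -381/460], P' = [1061/920 627/460; 627/460 909/230]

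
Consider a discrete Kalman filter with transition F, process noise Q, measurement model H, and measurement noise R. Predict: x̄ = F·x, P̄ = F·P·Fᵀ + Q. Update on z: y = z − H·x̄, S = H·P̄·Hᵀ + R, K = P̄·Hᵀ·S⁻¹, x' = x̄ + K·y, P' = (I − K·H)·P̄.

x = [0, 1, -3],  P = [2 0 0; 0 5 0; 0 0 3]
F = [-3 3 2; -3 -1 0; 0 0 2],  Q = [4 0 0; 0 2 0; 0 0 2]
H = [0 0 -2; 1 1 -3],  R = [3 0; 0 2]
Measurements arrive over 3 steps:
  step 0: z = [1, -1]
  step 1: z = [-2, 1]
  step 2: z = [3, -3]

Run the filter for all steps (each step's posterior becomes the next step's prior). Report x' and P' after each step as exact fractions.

step 0: x̄ = F·x = [-3, -1, -6]
step 0: P̄ = F·P·Fᵀ + Q = [79 3 12; 3 25 0; 12 0 14]
step 0: y = z − H·x̄ = [-11, -15]
step 0: S = H·P̄·Hᵀ + R = [59 60; 60 166]
step 0: K = P̄·Hᵀ·S⁻¹ = [-3372/3097 2077/3097; -840/3097 826/3097; -1424/3097 -45/3097]
step 0: x' = x̄ + K·y = [-3354/3097, -6247/3097, -2243/3097]
step 0: P' = (I − K·H)·P̄ = [68193/3097 -48865/3097 5058/3097; -48865/3097 54297/3097 1260/3097; 5058/3097 1260/3097 2136/3097]
step 1: x̄ = F·x = [-13165/3097, 16309/3097, -4486/3097]
step 1: P̄ = F·P·Fᵀ + Q = [1957336/3097 711168/3097 -14244/3097; 711168/3097 381038/3097 -32868/3097; -14244/3097 -32868/3097 14738/3097]
step 1: y = z − H·x̄ = [-15166/3097, -13505/3097]
step 1: S = H·P̄·Hᵀ + R = [68243/3097 182652/3097; 182652/3097 4182218/3097]
step 1: K = P̄·Hᵀ·S⁻¹ = [-60715152/40691855 29031238/40691855; 9270012/40691855 11181407/40691855; -17209264/40691855 -136989/40691855]
step 1: x' = x̄ + K·y = [-2250289/40691855, 120132244/40691855, 25928987/40691855]
step 1: P' = (I − K·H)·P̄ = [861074704/40691855 -529794044/40691855 91072728/40691855; -529794044/40691855 510441804/40691855 -13905018/40691855; 91072728/40691855 -13905018/40691855 25813896/40691855]
step 2: x̄ = F·x = [419005573/40691855, -113381377/40691855, 51857974/40691855]
step 2: P̄ = F·P·Fᵀ + Q = [20886231416/40691855 8878484856/40691855 -526610892/40691855; 8878484856/40691855 5162733586/40691855 -518626332/40691855; -526610892/40691855 -518626332/40691855 184639294/40691855]
step 2: y = z − H·x̄ = [225791513/40691855, -272125839/40691855]
step 2: S = H·P̄·Hᵀ + R = [860632741/40691855 3198310212/40691855; 3198310212/40691855 51820495414/40691855]
step 2: K = P̄·Hᵀ·S⁻¹ = [-561182531040/422310887473 290077892606/422310887473; 47510624724/422310887473 124176164149/422310887473; -172290072176/422310887473 -2398732659/422310887473]
step 2: x' = x̄ + K·y = [-705235169635/422310887473, -1743499699304/422310887473, -401768164947/422310887473]
step 2: P' = (I − K·H)·P̄ = [7843630825568/422310887473 -4738153650676/422310887473 841773796560/422310887473; -4738153650676/422310887473 4772708167716/422310887473 -71265937086/422310887473; 841773796560/422310887473 -71265937086/422310887473 258435108264/422310887473]

step 0: x' = [-3354/3097, -6247/3097, -2243/3097], P' = [68193/3097 -48865/3097 5058/3097; -48865/3097 54297/3097 1260/3097; 5058/3097 1260/3097 2136/3097]
step 1: x' = [-2250289/40691855, 120132244/40691855, 25928987/40691855], P' = [861074704/40691855 -529794044/40691855 91072728/40691855; -529794044/40691855 510441804/40691855 -13905018/40691855; 91072728/40691855 -13905018/40691855 25813896/40691855]
step 2: x' = [-705235169635/422310887473, -1743499699304/422310887473, -401768164947/422310887473], P' = [7843630825568/422310887473 -4738153650676/422310887473 841773796560/422310887473; -4738153650676/422310887473 4772708167716/422310887473 -71265937086/422310887473; 841773796560/422310887473 -71265937086/422310887473 258435108264/422310887473]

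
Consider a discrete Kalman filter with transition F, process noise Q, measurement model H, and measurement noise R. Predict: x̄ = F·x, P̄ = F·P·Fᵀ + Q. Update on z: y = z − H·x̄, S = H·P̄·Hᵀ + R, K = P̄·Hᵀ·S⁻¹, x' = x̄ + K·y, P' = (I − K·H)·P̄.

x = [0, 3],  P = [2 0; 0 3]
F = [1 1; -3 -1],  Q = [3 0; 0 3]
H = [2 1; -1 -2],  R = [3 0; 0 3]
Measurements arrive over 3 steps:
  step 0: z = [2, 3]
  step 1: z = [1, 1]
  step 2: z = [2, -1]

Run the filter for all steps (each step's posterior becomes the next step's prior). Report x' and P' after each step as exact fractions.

step 0: x̄ = F·x = [3, -3]
step 0: P̄ = F·P·Fᵀ + Q = [8 -9; -9 24]
step 0: y = z − H·x̄ = [-1, 0]
step 0: S = H·P̄·Hᵀ + R = [23 -19; -19 71]
step 0: K = P̄·Hᵀ·S⁻¹ = [229/424 121/424; -105/424 -261/424]
step 0: x' = x̄ + K·y = [1043/424, -1167/424]
step 0: P' = (I − K·H)·P̄ = [579/424 -471/424; -471/424 627/424]
step 1: x̄ = F·x = [-31/106, -981/212]
step 1: P̄ = F·P·Fᵀ + Q = [192/53 -60/53; -60/53 1071/106]
step 1: y = z − H·x̄ = [1317/212, -453/53]
step 1: S = H·P̄·Hᵀ + R = [2445/106 -1155/53; -1155/53 2253/53]
step 1: K = P̄·Hᵀ·S⁻¹ = [904/1985 80/397; -971/5955 -634/1191]
step 1: x' = x̄ + K·y = [3233/3970, -4329/3970]
step 1: P' = (I − K·H)·P̄ = [2208/1985 -1704/1985; -1704/1985 2437/1985]
step 2: x̄ = F·x = [-548/1985, -537/397]
step 2: P̄ = F·P·Fᵀ + Q = [7192/1985 -449/397; -449/397 3608/397]
step 2: y = z − H·x̄ = [7751/1985, -7903/1985]
step 2: S = H·P̄·Hᵀ + R = [43783/1985 -39239/1985; -39239/1985 76327/1985]
step 2: K = P̄·Hᵀ·S⁻¹ = [137785/302624 60121/302624; -7039/43232 -22783/43232]
step 2: x' = x̄ + K·y = [26889/37828, 593/5404]
step 2: P' = (I − K·H)·P̄ = [335691/302624 -36861/43232; -36861/43232 7515/6176]

step 0: x' = [1043/424, -1167/424], P' = [579/424 -471/424; -471/424 627/424]
step 1: x' = [3233/3970, -4329/3970], P' = [2208/1985 -1704/1985; -1704/1985 2437/1985]
step 2: x' = [26889/37828, 593/5404], P' = [335691/302624 -36861/43232; -36861/43232 7515/6176]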